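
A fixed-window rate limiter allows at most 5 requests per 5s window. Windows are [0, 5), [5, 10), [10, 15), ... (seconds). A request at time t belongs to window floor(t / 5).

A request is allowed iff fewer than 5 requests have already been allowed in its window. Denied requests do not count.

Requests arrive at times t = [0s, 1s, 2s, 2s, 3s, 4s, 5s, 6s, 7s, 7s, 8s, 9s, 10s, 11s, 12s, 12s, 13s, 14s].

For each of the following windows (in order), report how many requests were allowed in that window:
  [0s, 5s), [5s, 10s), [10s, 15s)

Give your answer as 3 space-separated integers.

Processing requests:
  req#1 t=0s (window 0): ALLOW
  req#2 t=1s (window 0): ALLOW
  req#3 t=2s (window 0): ALLOW
  req#4 t=2s (window 0): ALLOW
  req#5 t=3s (window 0): ALLOW
  req#6 t=4s (window 0): DENY
  req#7 t=5s (window 1): ALLOW
  req#8 t=6s (window 1): ALLOW
  req#9 t=7s (window 1): ALLOW
  req#10 t=7s (window 1): ALLOW
  req#11 t=8s (window 1): ALLOW
  req#12 t=9s (window 1): DENY
  req#13 t=10s (window 2): ALLOW
  req#14 t=11s (window 2): ALLOW
  req#15 t=12s (window 2): ALLOW
  req#16 t=12s (window 2): ALLOW
  req#17 t=13s (window 2): ALLOW
  req#18 t=14s (window 2): DENY

Allowed counts by window: 5 5 5

Answer: 5 5 5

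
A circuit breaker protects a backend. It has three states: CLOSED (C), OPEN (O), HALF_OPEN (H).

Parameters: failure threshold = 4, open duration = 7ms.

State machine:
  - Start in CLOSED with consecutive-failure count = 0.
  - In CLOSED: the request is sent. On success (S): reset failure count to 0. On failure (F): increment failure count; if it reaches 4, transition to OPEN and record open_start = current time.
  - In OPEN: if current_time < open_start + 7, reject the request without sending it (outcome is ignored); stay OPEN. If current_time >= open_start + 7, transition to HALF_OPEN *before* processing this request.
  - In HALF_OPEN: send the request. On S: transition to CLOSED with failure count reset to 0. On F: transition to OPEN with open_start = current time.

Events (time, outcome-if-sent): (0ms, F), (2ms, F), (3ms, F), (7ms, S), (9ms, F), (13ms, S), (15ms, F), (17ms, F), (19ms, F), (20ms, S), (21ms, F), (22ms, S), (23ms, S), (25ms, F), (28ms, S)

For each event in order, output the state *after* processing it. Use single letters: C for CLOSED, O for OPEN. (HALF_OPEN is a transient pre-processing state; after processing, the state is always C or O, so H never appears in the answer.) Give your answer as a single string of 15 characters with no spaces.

Answer: CCCCCCCCCCCCCCC

Derivation:
State after each event:
  event#1 t=0ms outcome=F: state=CLOSED
  event#2 t=2ms outcome=F: state=CLOSED
  event#3 t=3ms outcome=F: state=CLOSED
  event#4 t=7ms outcome=S: state=CLOSED
  event#5 t=9ms outcome=F: state=CLOSED
  event#6 t=13ms outcome=S: state=CLOSED
  event#7 t=15ms outcome=F: state=CLOSED
  event#8 t=17ms outcome=F: state=CLOSED
  event#9 t=19ms outcome=F: state=CLOSED
  event#10 t=20ms outcome=S: state=CLOSED
  event#11 t=21ms outcome=F: state=CLOSED
  event#12 t=22ms outcome=S: state=CLOSED
  event#13 t=23ms outcome=S: state=CLOSED
  event#14 t=25ms outcome=F: state=CLOSED
  event#15 t=28ms outcome=S: state=CLOSED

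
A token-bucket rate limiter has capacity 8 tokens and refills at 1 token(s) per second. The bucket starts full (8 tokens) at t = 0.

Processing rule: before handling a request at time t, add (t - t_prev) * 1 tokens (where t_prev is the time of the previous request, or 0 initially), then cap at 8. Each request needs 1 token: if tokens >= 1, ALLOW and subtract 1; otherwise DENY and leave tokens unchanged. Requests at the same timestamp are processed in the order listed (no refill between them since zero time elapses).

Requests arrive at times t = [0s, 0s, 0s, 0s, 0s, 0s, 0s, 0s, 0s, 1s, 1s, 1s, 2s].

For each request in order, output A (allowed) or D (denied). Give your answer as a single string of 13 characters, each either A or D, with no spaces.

Simulating step by step:
  req#1 t=0s: ALLOW
  req#2 t=0s: ALLOW
  req#3 t=0s: ALLOW
  req#4 t=0s: ALLOW
  req#5 t=0s: ALLOW
  req#6 t=0s: ALLOW
  req#7 t=0s: ALLOW
  req#8 t=0s: ALLOW
  req#9 t=0s: DENY
  req#10 t=1s: ALLOW
  req#11 t=1s: DENY
  req#12 t=1s: DENY
  req#13 t=2s: ALLOW

Answer: AAAAAAAADADDA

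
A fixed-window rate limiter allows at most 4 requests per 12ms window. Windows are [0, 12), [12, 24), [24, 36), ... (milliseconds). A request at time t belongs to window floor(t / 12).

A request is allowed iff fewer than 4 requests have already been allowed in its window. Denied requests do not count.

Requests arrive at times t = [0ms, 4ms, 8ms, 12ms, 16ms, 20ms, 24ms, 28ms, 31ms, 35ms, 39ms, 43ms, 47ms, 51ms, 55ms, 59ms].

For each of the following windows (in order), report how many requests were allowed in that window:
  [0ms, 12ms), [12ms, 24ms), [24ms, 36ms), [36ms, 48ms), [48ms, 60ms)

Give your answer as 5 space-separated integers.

Answer: 3 3 4 3 3

Derivation:
Processing requests:
  req#1 t=0ms (window 0): ALLOW
  req#2 t=4ms (window 0): ALLOW
  req#3 t=8ms (window 0): ALLOW
  req#4 t=12ms (window 1): ALLOW
  req#5 t=16ms (window 1): ALLOW
  req#6 t=20ms (window 1): ALLOW
  req#7 t=24ms (window 2): ALLOW
  req#8 t=28ms (window 2): ALLOW
  req#9 t=31ms (window 2): ALLOW
  req#10 t=35ms (window 2): ALLOW
  req#11 t=39ms (window 3): ALLOW
  req#12 t=43ms (window 3): ALLOW
  req#13 t=47ms (window 3): ALLOW
  req#14 t=51ms (window 4): ALLOW
  req#15 t=55ms (window 4): ALLOW
  req#16 t=59ms (window 4): ALLOW

Allowed counts by window: 3 3 4 3 3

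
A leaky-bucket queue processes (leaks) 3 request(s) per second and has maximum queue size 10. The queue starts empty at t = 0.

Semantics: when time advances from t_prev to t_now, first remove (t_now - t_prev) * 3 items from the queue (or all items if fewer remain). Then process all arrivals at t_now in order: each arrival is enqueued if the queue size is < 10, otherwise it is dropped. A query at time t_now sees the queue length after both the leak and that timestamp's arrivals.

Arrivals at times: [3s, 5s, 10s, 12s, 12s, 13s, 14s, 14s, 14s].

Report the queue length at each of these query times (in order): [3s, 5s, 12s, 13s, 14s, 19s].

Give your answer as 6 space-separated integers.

Queue lengths at query times:
  query t=3s: backlog = 1
  query t=5s: backlog = 1
  query t=12s: backlog = 2
  query t=13s: backlog = 1
  query t=14s: backlog = 3
  query t=19s: backlog = 0

Answer: 1 1 2 1 3 0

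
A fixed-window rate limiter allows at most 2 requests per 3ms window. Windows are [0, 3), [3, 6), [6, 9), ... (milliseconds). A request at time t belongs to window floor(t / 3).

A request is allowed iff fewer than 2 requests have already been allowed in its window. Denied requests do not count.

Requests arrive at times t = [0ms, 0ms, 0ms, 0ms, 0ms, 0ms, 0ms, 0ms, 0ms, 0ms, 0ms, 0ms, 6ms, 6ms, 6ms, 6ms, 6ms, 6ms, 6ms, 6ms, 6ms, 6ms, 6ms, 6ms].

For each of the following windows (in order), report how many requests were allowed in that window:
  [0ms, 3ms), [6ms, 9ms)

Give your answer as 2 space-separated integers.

Answer: 2 2

Derivation:
Processing requests:
  req#1 t=0ms (window 0): ALLOW
  req#2 t=0ms (window 0): ALLOW
  req#3 t=0ms (window 0): DENY
  req#4 t=0ms (window 0): DENY
  req#5 t=0ms (window 0): DENY
  req#6 t=0ms (window 0): DENY
  req#7 t=0ms (window 0): DENY
  req#8 t=0ms (window 0): DENY
  req#9 t=0ms (window 0): DENY
  req#10 t=0ms (window 0): DENY
  req#11 t=0ms (window 0): DENY
  req#12 t=0ms (window 0): DENY
  req#13 t=6ms (window 2): ALLOW
  req#14 t=6ms (window 2): ALLOW
  req#15 t=6ms (window 2): DENY
  req#16 t=6ms (window 2): DENY
  req#17 t=6ms (window 2): DENY
  req#18 t=6ms (window 2): DENY
  req#19 t=6ms (window 2): DENY
  req#20 t=6ms (window 2): DENY
  req#21 t=6ms (window 2): DENY
  req#22 t=6ms (window 2): DENY
  req#23 t=6ms (window 2): DENY
  req#24 t=6ms (window 2): DENY

Allowed counts by window: 2 2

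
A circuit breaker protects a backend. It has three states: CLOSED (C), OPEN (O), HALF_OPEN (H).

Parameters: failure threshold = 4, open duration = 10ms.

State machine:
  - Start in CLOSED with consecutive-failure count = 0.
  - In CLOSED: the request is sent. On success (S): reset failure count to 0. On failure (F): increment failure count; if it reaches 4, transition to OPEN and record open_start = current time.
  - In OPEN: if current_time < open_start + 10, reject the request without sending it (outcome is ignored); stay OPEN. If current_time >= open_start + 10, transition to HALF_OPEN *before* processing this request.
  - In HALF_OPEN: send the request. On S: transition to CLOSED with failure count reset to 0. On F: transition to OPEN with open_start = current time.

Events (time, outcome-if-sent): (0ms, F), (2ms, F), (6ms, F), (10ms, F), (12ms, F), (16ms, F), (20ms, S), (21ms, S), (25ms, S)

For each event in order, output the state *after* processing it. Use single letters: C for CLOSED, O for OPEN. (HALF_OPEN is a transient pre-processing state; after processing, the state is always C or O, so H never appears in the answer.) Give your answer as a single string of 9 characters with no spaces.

Answer: CCCOOOCCC

Derivation:
State after each event:
  event#1 t=0ms outcome=F: state=CLOSED
  event#2 t=2ms outcome=F: state=CLOSED
  event#3 t=6ms outcome=F: state=CLOSED
  event#4 t=10ms outcome=F: state=OPEN
  event#5 t=12ms outcome=F: state=OPEN
  event#6 t=16ms outcome=F: state=OPEN
  event#7 t=20ms outcome=S: state=CLOSED
  event#8 t=21ms outcome=S: state=CLOSED
  event#9 t=25ms outcome=S: state=CLOSED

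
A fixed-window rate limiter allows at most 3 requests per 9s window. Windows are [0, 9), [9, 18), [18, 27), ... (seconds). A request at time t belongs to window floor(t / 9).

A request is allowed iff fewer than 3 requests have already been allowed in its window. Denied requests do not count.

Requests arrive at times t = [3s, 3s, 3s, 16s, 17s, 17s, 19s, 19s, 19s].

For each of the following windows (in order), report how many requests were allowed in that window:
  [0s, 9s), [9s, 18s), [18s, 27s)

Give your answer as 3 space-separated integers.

Answer: 3 3 3

Derivation:
Processing requests:
  req#1 t=3s (window 0): ALLOW
  req#2 t=3s (window 0): ALLOW
  req#3 t=3s (window 0): ALLOW
  req#4 t=16s (window 1): ALLOW
  req#5 t=17s (window 1): ALLOW
  req#6 t=17s (window 1): ALLOW
  req#7 t=19s (window 2): ALLOW
  req#8 t=19s (window 2): ALLOW
  req#9 t=19s (window 2): ALLOW

Allowed counts by window: 3 3 3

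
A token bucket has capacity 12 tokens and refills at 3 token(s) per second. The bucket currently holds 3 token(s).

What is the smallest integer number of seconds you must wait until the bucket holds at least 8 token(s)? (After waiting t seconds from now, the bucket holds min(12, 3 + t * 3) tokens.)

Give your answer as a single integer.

Answer: 2

Derivation:
Need 3 + t * 3 >= 8, so t >= 5/3.
Smallest integer t = ceil(5/3) = 2.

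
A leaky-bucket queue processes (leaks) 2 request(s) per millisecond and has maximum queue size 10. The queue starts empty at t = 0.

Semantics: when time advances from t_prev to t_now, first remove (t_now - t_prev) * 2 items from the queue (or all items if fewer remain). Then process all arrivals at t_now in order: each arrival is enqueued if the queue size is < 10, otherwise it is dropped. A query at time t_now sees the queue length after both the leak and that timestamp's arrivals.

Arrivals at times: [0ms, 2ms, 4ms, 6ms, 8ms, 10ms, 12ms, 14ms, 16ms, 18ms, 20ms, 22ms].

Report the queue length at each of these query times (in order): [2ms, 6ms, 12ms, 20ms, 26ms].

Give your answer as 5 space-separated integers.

Queue lengths at query times:
  query t=2ms: backlog = 1
  query t=6ms: backlog = 1
  query t=12ms: backlog = 1
  query t=20ms: backlog = 1
  query t=26ms: backlog = 0

Answer: 1 1 1 1 0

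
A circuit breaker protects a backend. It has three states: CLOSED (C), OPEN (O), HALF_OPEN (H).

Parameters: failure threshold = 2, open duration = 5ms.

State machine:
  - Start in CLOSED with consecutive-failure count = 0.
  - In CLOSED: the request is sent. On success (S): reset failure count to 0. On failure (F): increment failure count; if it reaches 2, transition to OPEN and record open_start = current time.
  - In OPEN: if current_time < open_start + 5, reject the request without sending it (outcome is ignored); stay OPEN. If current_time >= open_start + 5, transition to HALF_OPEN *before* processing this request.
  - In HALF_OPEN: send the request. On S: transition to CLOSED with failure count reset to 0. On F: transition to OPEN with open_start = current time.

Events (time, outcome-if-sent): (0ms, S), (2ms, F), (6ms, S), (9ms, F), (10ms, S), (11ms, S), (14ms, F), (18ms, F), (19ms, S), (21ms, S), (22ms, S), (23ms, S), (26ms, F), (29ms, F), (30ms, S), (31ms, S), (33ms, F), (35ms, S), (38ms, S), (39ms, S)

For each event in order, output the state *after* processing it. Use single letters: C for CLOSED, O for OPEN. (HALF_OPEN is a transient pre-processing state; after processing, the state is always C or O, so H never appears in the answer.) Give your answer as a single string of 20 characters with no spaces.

State after each event:
  event#1 t=0ms outcome=S: state=CLOSED
  event#2 t=2ms outcome=F: state=CLOSED
  event#3 t=6ms outcome=S: state=CLOSED
  event#4 t=9ms outcome=F: state=CLOSED
  event#5 t=10ms outcome=S: state=CLOSED
  event#6 t=11ms outcome=S: state=CLOSED
  event#7 t=14ms outcome=F: state=CLOSED
  event#8 t=18ms outcome=F: state=OPEN
  event#9 t=19ms outcome=S: state=OPEN
  event#10 t=21ms outcome=S: state=OPEN
  event#11 t=22ms outcome=S: state=OPEN
  event#12 t=23ms outcome=S: state=CLOSED
  event#13 t=26ms outcome=F: state=CLOSED
  event#14 t=29ms outcome=F: state=OPEN
  event#15 t=30ms outcome=S: state=OPEN
  event#16 t=31ms outcome=S: state=OPEN
  event#17 t=33ms outcome=F: state=OPEN
  event#18 t=35ms outcome=S: state=CLOSED
  event#19 t=38ms outcome=S: state=CLOSED
  event#20 t=39ms outcome=S: state=CLOSED

Answer: CCCCCCCOOOOCCOOOOCCC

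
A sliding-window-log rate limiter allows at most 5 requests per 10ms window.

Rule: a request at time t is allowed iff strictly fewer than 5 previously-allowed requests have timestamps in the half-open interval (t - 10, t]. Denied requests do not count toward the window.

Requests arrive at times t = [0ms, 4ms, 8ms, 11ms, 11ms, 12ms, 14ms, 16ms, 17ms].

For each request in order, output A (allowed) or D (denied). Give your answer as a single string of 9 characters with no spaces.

Tracking allowed requests in the window:
  req#1 t=0ms: ALLOW
  req#2 t=4ms: ALLOW
  req#3 t=8ms: ALLOW
  req#4 t=11ms: ALLOW
  req#5 t=11ms: ALLOW
  req#6 t=12ms: ALLOW
  req#7 t=14ms: ALLOW
  req#8 t=16ms: DENY
  req#9 t=17ms: DENY

Answer: AAAAAAADD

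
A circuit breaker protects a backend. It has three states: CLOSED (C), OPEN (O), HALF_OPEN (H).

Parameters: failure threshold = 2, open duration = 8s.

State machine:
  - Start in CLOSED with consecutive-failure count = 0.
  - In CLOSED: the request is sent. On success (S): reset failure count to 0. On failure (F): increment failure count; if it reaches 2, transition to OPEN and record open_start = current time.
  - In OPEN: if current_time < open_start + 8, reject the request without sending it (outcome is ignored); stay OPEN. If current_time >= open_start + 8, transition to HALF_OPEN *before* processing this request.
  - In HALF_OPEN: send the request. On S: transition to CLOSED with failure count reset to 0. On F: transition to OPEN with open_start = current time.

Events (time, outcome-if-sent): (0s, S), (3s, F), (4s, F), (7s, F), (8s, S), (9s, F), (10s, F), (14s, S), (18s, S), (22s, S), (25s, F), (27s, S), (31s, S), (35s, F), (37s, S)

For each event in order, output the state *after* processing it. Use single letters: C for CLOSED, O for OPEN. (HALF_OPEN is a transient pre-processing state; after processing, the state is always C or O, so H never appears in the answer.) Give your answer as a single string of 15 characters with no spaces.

State after each event:
  event#1 t=0s outcome=S: state=CLOSED
  event#2 t=3s outcome=F: state=CLOSED
  event#3 t=4s outcome=F: state=OPEN
  event#4 t=7s outcome=F: state=OPEN
  event#5 t=8s outcome=S: state=OPEN
  event#6 t=9s outcome=F: state=OPEN
  event#7 t=10s outcome=F: state=OPEN
  event#8 t=14s outcome=S: state=CLOSED
  event#9 t=18s outcome=S: state=CLOSED
  event#10 t=22s outcome=S: state=CLOSED
  event#11 t=25s outcome=F: state=CLOSED
  event#12 t=27s outcome=S: state=CLOSED
  event#13 t=31s outcome=S: state=CLOSED
  event#14 t=35s outcome=F: state=CLOSED
  event#15 t=37s outcome=S: state=CLOSED

Answer: CCOOOOOCCCCCCCC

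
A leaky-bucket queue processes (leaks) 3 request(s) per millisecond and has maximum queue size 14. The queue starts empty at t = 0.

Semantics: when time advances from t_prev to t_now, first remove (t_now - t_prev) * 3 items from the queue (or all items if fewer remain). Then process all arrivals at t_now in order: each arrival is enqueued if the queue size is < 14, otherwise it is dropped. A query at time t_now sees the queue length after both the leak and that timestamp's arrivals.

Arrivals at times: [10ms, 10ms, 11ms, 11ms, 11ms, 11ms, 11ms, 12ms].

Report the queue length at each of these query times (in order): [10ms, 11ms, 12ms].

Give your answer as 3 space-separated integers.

Answer: 2 5 3

Derivation:
Queue lengths at query times:
  query t=10ms: backlog = 2
  query t=11ms: backlog = 5
  query t=12ms: backlog = 3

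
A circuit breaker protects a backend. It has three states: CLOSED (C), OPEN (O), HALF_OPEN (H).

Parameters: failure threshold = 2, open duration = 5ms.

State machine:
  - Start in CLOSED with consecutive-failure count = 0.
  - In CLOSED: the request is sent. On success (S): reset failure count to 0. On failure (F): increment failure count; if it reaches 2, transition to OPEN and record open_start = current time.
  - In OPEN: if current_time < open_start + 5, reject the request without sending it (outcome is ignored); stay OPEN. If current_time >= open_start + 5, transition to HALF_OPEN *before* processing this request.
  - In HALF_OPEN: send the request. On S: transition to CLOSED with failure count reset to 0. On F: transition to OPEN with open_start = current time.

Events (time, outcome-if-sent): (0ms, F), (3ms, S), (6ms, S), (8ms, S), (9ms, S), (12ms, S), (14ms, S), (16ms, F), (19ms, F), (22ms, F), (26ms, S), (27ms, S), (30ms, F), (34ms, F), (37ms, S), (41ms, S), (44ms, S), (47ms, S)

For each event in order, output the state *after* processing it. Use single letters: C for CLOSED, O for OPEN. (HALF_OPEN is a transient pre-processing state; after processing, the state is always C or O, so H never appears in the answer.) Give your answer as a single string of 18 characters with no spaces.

Answer: CCCCCCCCOOCCCOOCCC

Derivation:
State after each event:
  event#1 t=0ms outcome=F: state=CLOSED
  event#2 t=3ms outcome=S: state=CLOSED
  event#3 t=6ms outcome=S: state=CLOSED
  event#4 t=8ms outcome=S: state=CLOSED
  event#5 t=9ms outcome=S: state=CLOSED
  event#6 t=12ms outcome=S: state=CLOSED
  event#7 t=14ms outcome=S: state=CLOSED
  event#8 t=16ms outcome=F: state=CLOSED
  event#9 t=19ms outcome=F: state=OPEN
  event#10 t=22ms outcome=F: state=OPEN
  event#11 t=26ms outcome=S: state=CLOSED
  event#12 t=27ms outcome=S: state=CLOSED
  event#13 t=30ms outcome=F: state=CLOSED
  event#14 t=34ms outcome=F: state=OPEN
  event#15 t=37ms outcome=S: state=OPEN
  event#16 t=41ms outcome=S: state=CLOSED
  event#17 t=44ms outcome=S: state=CLOSED
  event#18 t=47ms outcome=S: state=CLOSED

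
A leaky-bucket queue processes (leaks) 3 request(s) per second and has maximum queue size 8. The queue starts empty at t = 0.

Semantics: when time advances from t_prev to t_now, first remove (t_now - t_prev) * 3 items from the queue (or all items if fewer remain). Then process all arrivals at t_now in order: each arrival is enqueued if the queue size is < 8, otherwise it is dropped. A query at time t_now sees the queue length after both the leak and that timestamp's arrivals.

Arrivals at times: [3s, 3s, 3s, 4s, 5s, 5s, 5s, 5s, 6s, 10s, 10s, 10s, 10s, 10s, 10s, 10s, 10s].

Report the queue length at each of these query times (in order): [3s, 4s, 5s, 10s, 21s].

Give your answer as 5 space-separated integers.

Queue lengths at query times:
  query t=3s: backlog = 3
  query t=4s: backlog = 1
  query t=5s: backlog = 4
  query t=10s: backlog = 8
  query t=21s: backlog = 0

Answer: 3 1 4 8 0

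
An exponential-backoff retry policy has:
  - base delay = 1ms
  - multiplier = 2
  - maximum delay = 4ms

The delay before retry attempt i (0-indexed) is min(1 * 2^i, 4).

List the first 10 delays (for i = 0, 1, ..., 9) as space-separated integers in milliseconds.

Answer: 1 2 4 4 4 4 4 4 4 4

Derivation:
Computing each delay:
  i=0: min(1*2^0, 4) = 1
  i=1: min(1*2^1, 4) = 2
  i=2: min(1*2^2, 4) = 4
  i=3: min(1*2^3, 4) = 4
  i=4: min(1*2^4, 4) = 4
  i=5: min(1*2^5, 4) = 4
  i=6: min(1*2^6, 4) = 4
  i=7: min(1*2^7, 4) = 4
  i=8: min(1*2^8, 4) = 4
  i=9: min(1*2^9, 4) = 4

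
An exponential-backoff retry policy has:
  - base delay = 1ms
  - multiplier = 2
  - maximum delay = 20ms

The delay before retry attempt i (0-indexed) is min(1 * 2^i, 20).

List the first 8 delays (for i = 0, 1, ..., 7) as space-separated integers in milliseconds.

Answer: 1 2 4 8 16 20 20 20

Derivation:
Computing each delay:
  i=0: min(1*2^0, 20) = 1
  i=1: min(1*2^1, 20) = 2
  i=2: min(1*2^2, 20) = 4
  i=3: min(1*2^3, 20) = 8
  i=4: min(1*2^4, 20) = 16
  i=5: min(1*2^5, 20) = 20
  i=6: min(1*2^6, 20) = 20
  i=7: min(1*2^7, 20) = 20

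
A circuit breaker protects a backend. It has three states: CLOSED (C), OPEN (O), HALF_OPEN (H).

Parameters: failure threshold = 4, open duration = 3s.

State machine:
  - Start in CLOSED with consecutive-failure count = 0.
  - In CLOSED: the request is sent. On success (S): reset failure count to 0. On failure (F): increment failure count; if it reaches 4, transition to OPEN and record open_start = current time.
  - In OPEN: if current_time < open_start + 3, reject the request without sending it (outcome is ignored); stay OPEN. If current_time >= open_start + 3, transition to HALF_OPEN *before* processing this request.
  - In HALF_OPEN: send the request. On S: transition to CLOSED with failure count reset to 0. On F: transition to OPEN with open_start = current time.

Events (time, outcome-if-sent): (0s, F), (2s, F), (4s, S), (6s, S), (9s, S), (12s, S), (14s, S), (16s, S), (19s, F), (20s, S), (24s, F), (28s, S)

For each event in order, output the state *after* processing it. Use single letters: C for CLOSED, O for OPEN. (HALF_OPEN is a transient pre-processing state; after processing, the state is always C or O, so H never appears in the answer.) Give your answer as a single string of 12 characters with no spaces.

State after each event:
  event#1 t=0s outcome=F: state=CLOSED
  event#2 t=2s outcome=F: state=CLOSED
  event#3 t=4s outcome=S: state=CLOSED
  event#4 t=6s outcome=S: state=CLOSED
  event#5 t=9s outcome=S: state=CLOSED
  event#6 t=12s outcome=S: state=CLOSED
  event#7 t=14s outcome=S: state=CLOSED
  event#8 t=16s outcome=S: state=CLOSED
  event#9 t=19s outcome=F: state=CLOSED
  event#10 t=20s outcome=S: state=CLOSED
  event#11 t=24s outcome=F: state=CLOSED
  event#12 t=28s outcome=S: state=CLOSED

Answer: CCCCCCCCCCCC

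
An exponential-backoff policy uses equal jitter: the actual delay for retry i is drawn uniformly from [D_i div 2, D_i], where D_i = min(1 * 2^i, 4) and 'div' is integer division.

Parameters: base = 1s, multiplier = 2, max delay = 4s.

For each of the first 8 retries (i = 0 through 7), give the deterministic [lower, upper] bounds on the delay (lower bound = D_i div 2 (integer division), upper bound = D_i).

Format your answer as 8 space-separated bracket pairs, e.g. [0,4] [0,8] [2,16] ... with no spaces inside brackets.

Answer: [0,1] [1,2] [2,4] [2,4] [2,4] [2,4] [2,4] [2,4]

Derivation:
Computing bounds per retry:
  i=0: D_i=min(1*2^0,4)=1, bounds=[0,1]
  i=1: D_i=min(1*2^1,4)=2, bounds=[1,2]
  i=2: D_i=min(1*2^2,4)=4, bounds=[2,4]
  i=3: D_i=min(1*2^3,4)=4, bounds=[2,4]
  i=4: D_i=min(1*2^4,4)=4, bounds=[2,4]
  i=5: D_i=min(1*2^5,4)=4, bounds=[2,4]
  i=6: D_i=min(1*2^6,4)=4, bounds=[2,4]
  i=7: D_i=min(1*2^7,4)=4, bounds=[2,4]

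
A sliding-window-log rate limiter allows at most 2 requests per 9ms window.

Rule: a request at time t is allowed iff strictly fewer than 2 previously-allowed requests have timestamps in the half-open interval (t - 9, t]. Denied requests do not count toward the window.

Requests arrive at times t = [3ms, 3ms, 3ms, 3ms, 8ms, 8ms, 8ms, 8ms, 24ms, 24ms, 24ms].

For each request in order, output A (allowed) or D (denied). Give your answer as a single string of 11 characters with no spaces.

Answer: AADDDDDDAAD

Derivation:
Tracking allowed requests in the window:
  req#1 t=3ms: ALLOW
  req#2 t=3ms: ALLOW
  req#3 t=3ms: DENY
  req#4 t=3ms: DENY
  req#5 t=8ms: DENY
  req#6 t=8ms: DENY
  req#7 t=8ms: DENY
  req#8 t=8ms: DENY
  req#9 t=24ms: ALLOW
  req#10 t=24ms: ALLOW
  req#11 t=24ms: DENY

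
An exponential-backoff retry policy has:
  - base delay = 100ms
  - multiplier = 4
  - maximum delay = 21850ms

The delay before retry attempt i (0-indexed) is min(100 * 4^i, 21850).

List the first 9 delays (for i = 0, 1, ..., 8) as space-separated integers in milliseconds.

Computing each delay:
  i=0: min(100*4^0, 21850) = 100
  i=1: min(100*4^1, 21850) = 400
  i=2: min(100*4^2, 21850) = 1600
  i=3: min(100*4^3, 21850) = 6400
  i=4: min(100*4^4, 21850) = 21850
  i=5: min(100*4^5, 21850) = 21850
  i=6: min(100*4^6, 21850) = 21850
  i=7: min(100*4^7, 21850) = 21850
  i=8: min(100*4^8, 21850) = 21850

Answer: 100 400 1600 6400 21850 21850 21850 21850 21850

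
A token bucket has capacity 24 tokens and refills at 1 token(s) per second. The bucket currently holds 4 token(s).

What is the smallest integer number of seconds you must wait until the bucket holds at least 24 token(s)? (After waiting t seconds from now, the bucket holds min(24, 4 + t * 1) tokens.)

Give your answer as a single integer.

Need 4 + t * 1 >= 24, so t >= 20/1.
Smallest integer t = ceil(20/1) = 20.

Answer: 20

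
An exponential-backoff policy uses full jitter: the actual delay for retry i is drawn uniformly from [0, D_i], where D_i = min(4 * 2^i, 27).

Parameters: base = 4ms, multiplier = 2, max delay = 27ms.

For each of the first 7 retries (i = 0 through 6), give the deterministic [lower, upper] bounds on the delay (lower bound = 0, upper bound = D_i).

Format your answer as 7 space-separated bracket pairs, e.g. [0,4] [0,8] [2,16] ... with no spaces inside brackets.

Answer: [0,4] [0,8] [0,16] [0,27] [0,27] [0,27] [0,27]

Derivation:
Computing bounds per retry:
  i=0: D_i=min(4*2^0,27)=4, bounds=[0,4]
  i=1: D_i=min(4*2^1,27)=8, bounds=[0,8]
  i=2: D_i=min(4*2^2,27)=16, bounds=[0,16]
  i=3: D_i=min(4*2^3,27)=27, bounds=[0,27]
  i=4: D_i=min(4*2^4,27)=27, bounds=[0,27]
  i=5: D_i=min(4*2^5,27)=27, bounds=[0,27]
  i=6: D_i=min(4*2^6,27)=27, bounds=[0,27]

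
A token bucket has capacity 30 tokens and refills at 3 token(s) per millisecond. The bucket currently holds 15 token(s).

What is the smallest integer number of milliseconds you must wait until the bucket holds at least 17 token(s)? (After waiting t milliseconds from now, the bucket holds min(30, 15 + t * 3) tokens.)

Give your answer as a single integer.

Answer: 1

Derivation:
Need 15 + t * 3 >= 17, so t >= 2/3.
Smallest integer t = ceil(2/3) = 1.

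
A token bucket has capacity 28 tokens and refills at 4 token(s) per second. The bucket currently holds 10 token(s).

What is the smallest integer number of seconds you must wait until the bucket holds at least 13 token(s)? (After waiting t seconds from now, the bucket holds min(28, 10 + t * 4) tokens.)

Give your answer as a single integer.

Answer: 1

Derivation:
Need 10 + t * 4 >= 13, so t >= 3/4.
Smallest integer t = ceil(3/4) = 1.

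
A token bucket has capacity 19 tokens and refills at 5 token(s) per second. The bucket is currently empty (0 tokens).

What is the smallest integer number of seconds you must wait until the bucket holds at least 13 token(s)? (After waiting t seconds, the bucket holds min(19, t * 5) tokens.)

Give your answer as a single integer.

Need t * 5 >= 13, so t >= 13/5.
Smallest integer t = ceil(13/5) = 3.

Answer: 3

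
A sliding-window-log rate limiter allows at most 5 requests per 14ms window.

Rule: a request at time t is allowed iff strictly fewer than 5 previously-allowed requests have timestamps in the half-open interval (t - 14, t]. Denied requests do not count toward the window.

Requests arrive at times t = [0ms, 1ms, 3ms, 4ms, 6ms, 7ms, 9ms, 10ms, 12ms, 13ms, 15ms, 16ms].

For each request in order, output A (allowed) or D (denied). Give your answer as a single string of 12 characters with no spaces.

Tracking allowed requests in the window:
  req#1 t=0ms: ALLOW
  req#2 t=1ms: ALLOW
  req#3 t=3ms: ALLOW
  req#4 t=4ms: ALLOW
  req#5 t=6ms: ALLOW
  req#6 t=7ms: DENY
  req#7 t=9ms: DENY
  req#8 t=10ms: DENY
  req#9 t=12ms: DENY
  req#10 t=13ms: DENY
  req#11 t=15ms: ALLOW
  req#12 t=16ms: ALLOW

Answer: AAAAADDDDDAA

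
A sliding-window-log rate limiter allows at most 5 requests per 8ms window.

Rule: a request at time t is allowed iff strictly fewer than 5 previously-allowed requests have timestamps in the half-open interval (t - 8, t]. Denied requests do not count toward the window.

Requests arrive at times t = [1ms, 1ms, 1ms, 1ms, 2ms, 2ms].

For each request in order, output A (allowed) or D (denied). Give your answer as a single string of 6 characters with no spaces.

Tracking allowed requests in the window:
  req#1 t=1ms: ALLOW
  req#2 t=1ms: ALLOW
  req#3 t=1ms: ALLOW
  req#4 t=1ms: ALLOW
  req#5 t=2ms: ALLOW
  req#6 t=2ms: DENY

Answer: AAAAAD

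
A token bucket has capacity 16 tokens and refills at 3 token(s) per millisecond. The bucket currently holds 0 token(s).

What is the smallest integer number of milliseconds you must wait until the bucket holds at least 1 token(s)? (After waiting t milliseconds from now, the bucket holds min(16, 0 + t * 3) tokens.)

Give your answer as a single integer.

Need 0 + t * 3 >= 1, so t >= 1/3.
Smallest integer t = ceil(1/3) = 1.

Answer: 1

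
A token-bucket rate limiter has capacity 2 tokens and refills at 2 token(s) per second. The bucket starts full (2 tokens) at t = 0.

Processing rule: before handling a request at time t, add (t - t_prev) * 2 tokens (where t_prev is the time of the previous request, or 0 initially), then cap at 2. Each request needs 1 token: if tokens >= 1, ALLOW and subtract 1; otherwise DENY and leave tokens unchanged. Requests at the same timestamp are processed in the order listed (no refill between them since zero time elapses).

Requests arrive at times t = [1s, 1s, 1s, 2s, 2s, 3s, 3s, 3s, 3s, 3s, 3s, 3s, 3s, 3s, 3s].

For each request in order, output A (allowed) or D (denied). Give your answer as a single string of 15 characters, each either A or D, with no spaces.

Simulating step by step:
  req#1 t=1s: ALLOW
  req#2 t=1s: ALLOW
  req#3 t=1s: DENY
  req#4 t=2s: ALLOW
  req#5 t=2s: ALLOW
  req#6 t=3s: ALLOW
  req#7 t=3s: ALLOW
  req#8 t=3s: DENY
  req#9 t=3s: DENY
  req#10 t=3s: DENY
  req#11 t=3s: DENY
  req#12 t=3s: DENY
  req#13 t=3s: DENY
  req#14 t=3s: DENY
  req#15 t=3s: DENY

Answer: AADAAAADDDDDDDD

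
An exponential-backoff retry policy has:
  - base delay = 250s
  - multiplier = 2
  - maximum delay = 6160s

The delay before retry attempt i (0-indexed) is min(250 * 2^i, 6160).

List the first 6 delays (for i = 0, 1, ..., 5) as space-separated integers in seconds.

Computing each delay:
  i=0: min(250*2^0, 6160) = 250
  i=1: min(250*2^1, 6160) = 500
  i=2: min(250*2^2, 6160) = 1000
  i=3: min(250*2^3, 6160) = 2000
  i=4: min(250*2^4, 6160) = 4000
  i=5: min(250*2^5, 6160) = 6160

Answer: 250 500 1000 2000 4000 6160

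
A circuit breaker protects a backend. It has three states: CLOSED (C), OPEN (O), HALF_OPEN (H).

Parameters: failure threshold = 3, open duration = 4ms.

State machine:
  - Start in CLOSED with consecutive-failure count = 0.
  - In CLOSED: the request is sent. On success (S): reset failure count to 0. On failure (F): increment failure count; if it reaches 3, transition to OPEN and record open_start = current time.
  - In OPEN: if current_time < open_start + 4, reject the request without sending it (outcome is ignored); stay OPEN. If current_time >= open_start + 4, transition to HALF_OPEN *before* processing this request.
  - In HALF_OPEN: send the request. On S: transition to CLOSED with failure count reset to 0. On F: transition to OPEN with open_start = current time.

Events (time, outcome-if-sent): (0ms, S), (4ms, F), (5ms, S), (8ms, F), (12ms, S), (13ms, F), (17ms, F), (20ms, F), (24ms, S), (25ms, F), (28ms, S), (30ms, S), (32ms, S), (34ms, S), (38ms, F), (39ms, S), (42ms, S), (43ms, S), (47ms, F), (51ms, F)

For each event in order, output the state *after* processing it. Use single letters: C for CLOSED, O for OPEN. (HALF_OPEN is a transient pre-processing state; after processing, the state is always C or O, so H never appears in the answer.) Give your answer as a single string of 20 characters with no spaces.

Answer: CCCCCCCOCCCCCCCCCCCC

Derivation:
State after each event:
  event#1 t=0ms outcome=S: state=CLOSED
  event#2 t=4ms outcome=F: state=CLOSED
  event#3 t=5ms outcome=S: state=CLOSED
  event#4 t=8ms outcome=F: state=CLOSED
  event#5 t=12ms outcome=S: state=CLOSED
  event#6 t=13ms outcome=F: state=CLOSED
  event#7 t=17ms outcome=F: state=CLOSED
  event#8 t=20ms outcome=F: state=OPEN
  event#9 t=24ms outcome=S: state=CLOSED
  event#10 t=25ms outcome=F: state=CLOSED
  event#11 t=28ms outcome=S: state=CLOSED
  event#12 t=30ms outcome=S: state=CLOSED
  event#13 t=32ms outcome=S: state=CLOSED
  event#14 t=34ms outcome=S: state=CLOSED
  event#15 t=38ms outcome=F: state=CLOSED
  event#16 t=39ms outcome=S: state=CLOSED
  event#17 t=42ms outcome=S: state=CLOSED
  event#18 t=43ms outcome=S: state=CLOSED
  event#19 t=47ms outcome=F: state=CLOSED
  event#20 t=51ms outcome=F: state=CLOSED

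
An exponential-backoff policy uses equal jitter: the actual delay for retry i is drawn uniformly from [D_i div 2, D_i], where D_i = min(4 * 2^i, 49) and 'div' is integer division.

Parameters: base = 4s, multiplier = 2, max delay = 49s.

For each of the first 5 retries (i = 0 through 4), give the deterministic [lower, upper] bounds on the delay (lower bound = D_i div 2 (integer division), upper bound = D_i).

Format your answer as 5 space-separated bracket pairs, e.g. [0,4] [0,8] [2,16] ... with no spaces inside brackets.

Answer: [2,4] [4,8] [8,16] [16,32] [24,49]

Derivation:
Computing bounds per retry:
  i=0: D_i=min(4*2^0,49)=4, bounds=[2,4]
  i=1: D_i=min(4*2^1,49)=8, bounds=[4,8]
  i=2: D_i=min(4*2^2,49)=16, bounds=[8,16]
  i=3: D_i=min(4*2^3,49)=32, bounds=[16,32]
  i=4: D_i=min(4*2^4,49)=49, bounds=[24,49]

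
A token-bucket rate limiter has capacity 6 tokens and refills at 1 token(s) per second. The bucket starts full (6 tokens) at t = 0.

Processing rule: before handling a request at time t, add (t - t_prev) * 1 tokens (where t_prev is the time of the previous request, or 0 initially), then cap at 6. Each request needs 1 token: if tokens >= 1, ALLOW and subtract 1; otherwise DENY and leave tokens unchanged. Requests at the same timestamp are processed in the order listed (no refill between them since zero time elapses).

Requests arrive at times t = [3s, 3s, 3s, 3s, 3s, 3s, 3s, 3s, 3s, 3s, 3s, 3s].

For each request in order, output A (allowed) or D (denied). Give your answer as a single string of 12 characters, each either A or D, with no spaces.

Simulating step by step:
  req#1 t=3s: ALLOW
  req#2 t=3s: ALLOW
  req#3 t=3s: ALLOW
  req#4 t=3s: ALLOW
  req#5 t=3s: ALLOW
  req#6 t=3s: ALLOW
  req#7 t=3s: DENY
  req#8 t=3s: DENY
  req#9 t=3s: DENY
  req#10 t=3s: DENY
  req#11 t=3s: DENY
  req#12 t=3s: DENY

Answer: AAAAAADDDDDD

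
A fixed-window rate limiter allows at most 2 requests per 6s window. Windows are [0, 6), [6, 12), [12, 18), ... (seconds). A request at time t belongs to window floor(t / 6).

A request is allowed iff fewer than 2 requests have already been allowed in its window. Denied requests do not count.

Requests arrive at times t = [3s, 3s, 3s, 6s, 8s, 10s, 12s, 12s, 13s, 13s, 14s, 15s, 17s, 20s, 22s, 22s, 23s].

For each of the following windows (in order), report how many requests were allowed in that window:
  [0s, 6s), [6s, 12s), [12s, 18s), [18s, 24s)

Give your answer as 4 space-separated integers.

Processing requests:
  req#1 t=3s (window 0): ALLOW
  req#2 t=3s (window 0): ALLOW
  req#3 t=3s (window 0): DENY
  req#4 t=6s (window 1): ALLOW
  req#5 t=8s (window 1): ALLOW
  req#6 t=10s (window 1): DENY
  req#7 t=12s (window 2): ALLOW
  req#8 t=12s (window 2): ALLOW
  req#9 t=13s (window 2): DENY
  req#10 t=13s (window 2): DENY
  req#11 t=14s (window 2): DENY
  req#12 t=15s (window 2): DENY
  req#13 t=17s (window 2): DENY
  req#14 t=20s (window 3): ALLOW
  req#15 t=22s (window 3): ALLOW
  req#16 t=22s (window 3): DENY
  req#17 t=23s (window 3): DENY

Allowed counts by window: 2 2 2 2

Answer: 2 2 2 2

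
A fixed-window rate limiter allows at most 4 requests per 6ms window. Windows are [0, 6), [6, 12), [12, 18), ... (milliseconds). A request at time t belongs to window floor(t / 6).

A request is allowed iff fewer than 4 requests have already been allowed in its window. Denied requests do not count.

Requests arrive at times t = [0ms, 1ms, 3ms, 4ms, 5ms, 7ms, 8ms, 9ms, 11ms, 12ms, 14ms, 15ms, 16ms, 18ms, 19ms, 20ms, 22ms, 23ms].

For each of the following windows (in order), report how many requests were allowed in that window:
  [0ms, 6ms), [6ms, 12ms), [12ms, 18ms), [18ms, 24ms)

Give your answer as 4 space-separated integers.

Processing requests:
  req#1 t=0ms (window 0): ALLOW
  req#2 t=1ms (window 0): ALLOW
  req#3 t=3ms (window 0): ALLOW
  req#4 t=4ms (window 0): ALLOW
  req#5 t=5ms (window 0): DENY
  req#6 t=7ms (window 1): ALLOW
  req#7 t=8ms (window 1): ALLOW
  req#8 t=9ms (window 1): ALLOW
  req#9 t=11ms (window 1): ALLOW
  req#10 t=12ms (window 2): ALLOW
  req#11 t=14ms (window 2): ALLOW
  req#12 t=15ms (window 2): ALLOW
  req#13 t=16ms (window 2): ALLOW
  req#14 t=18ms (window 3): ALLOW
  req#15 t=19ms (window 3): ALLOW
  req#16 t=20ms (window 3): ALLOW
  req#17 t=22ms (window 3): ALLOW
  req#18 t=23ms (window 3): DENY

Allowed counts by window: 4 4 4 4

Answer: 4 4 4 4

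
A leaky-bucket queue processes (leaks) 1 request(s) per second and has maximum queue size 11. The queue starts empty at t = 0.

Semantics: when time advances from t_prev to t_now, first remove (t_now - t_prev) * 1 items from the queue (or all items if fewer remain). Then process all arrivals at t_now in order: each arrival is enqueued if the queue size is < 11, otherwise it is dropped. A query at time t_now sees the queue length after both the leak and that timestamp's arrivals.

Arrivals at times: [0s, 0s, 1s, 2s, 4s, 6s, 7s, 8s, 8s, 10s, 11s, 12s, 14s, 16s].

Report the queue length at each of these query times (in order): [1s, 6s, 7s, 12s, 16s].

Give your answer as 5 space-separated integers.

Queue lengths at query times:
  query t=1s: backlog = 2
  query t=6s: backlog = 1
  query t=7s: backlog = 1
  query t=12s: backlog = 1
  query t=16s: backlog = 1

Answer: 2 1 1 1 1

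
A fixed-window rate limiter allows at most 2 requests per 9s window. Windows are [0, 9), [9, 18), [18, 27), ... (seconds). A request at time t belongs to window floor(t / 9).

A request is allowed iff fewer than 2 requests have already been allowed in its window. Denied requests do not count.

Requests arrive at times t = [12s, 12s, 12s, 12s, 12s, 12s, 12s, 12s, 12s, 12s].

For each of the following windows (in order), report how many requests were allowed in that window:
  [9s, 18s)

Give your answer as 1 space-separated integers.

Processing requests:
  req#1 t=12s (window 1): ALLOW
  req#2 t=12s (window 1): ALLOW
  req#3 t=12s (window 1): DENY
  req#4 t=12s (window 1): DENY
  req#5 t=12s (window 1): DENY
  req#6 t=12s (window 1): DENY
  req#7 t=12s (window 1): DENY
  req#8 t=12s (window 1): DENY
  req#9 t=12s (window 1): DENY
  req#10 t=12s (window 1): DENY

Allowed counts by window: 2

Answer: 2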